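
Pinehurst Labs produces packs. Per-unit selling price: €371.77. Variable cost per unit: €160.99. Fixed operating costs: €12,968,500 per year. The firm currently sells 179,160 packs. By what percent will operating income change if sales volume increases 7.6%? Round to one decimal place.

Total contribution margin = 179,160 × €210.78 = €37,763,344.80.
Operating income = contribution − fixed costs = €37,763,344.80 − €12,968,500 = €24,794,844.80.
Degree of operating leverage = €37,763,344.80 / €24,794,844.80 = 1.5230.
Operating income changes by 1.5230 × +7.6% = +11.6%.

+11.6%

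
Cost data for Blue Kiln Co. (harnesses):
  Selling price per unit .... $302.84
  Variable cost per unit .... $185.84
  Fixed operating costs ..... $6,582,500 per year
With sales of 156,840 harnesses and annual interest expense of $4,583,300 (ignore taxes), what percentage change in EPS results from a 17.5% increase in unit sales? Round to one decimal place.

+44.7%

At 156,840 units, contribution = 156,840 × $117.00 = $18,350,280.00.
Operating income = contribution − fixed costs = $18,350,280.00 − $6,582,500 = $11,767,780.00.
Interest = $4,583,300.00, so EBIT − I = $7,184,480.00.
Degree of combined leverage = contribution ÷ (EBIT − I) = $18,350,280.00 ÷ $7,184,480.00 = 2.5542.
%ΔEPS = DCL × %ΔSales = 2.5542 × +17.5% = +44.7%.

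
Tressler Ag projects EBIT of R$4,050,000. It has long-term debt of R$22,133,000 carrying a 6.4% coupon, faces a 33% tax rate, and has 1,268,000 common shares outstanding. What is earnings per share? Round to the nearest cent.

R$1.39

Interest = R$1,416,512.00, so EBT = R$4,050,000 − R$1,416,512.00 = R$2,633,488.00.
After tax at 33%: net income = R$2,633,488.00 × 0.67 = R$1,764,436.96.
Per share: R$1,764,436.96 / 1,268,000 shares = R$1.39.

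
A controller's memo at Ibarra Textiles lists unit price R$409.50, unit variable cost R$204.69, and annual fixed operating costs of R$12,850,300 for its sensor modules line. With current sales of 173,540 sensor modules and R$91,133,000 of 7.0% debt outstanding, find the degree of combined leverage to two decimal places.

At 173,540 units, contribution = 173,540 × R$204.81 = R$35,542,727.40.
Operating income = contribution − fixed costs = R$35,542,727.40 − R$12,850,300 = R$22,692,427.40. Interest = R$6,379,310.00, so EBIT − I = R$16,313,117.40.
Degree of total leverage = total CM / (EBIT − interest) = R$35,542,727.40 / R$16,313,117.40 = 2.1788.

2.18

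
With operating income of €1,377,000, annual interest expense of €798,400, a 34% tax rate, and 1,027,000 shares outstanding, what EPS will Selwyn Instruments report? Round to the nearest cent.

€0.37

Interest = €798,400.00, so EBT = €1,377,000 − €798,400.00 = €578,600.00.
After tax at 34%: net income = €578,600.00 × 0.66 = €381,876.00.
Per share: €381,876.00 / 1,027,000 shares = €0.37.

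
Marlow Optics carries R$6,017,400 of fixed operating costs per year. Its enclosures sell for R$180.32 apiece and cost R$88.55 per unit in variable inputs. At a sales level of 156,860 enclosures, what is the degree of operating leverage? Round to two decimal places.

1.72

Contribution at this volume is 156,860 × R$91.77 = R$14,395,042.20.
Subtracting fixed costs: EBIT = R$14,395,042.20 − R$6,017,400 = R$8,377,642.20.
So DOL = total CM / EBIT = R$14,395,042.20 / R$8,377,642.20 = 1.7183.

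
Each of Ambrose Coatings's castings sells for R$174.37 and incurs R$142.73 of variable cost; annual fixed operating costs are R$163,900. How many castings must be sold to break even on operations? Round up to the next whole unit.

Each unit contributes R$174.37 − R$142.73 = R$31.64.
Units to break even: R$163,900 ÷ R$31.64 = 5,180.15, rounded up to 5,181.

5,181 castings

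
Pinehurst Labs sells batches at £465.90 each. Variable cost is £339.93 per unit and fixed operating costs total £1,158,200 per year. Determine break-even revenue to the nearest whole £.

Contribution margin per unit = £465.90 − £339.93 = £125.97, a CM ratio of £125.97 ÷ £465.90 = 0.2704.
Break-even sales = FC ÷ CM ratio = £1,158,200 × £465.90 / £125.97 = £4,283,602.

£4,283,602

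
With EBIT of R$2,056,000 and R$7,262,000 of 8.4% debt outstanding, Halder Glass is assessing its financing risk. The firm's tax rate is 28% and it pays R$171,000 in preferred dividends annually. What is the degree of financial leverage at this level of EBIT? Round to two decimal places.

Annual interest charges come to R$610,008.00.
Preferred dividends grossed up pre-tax: R$171,000 / (1 − 0.28) = R$237,500.00.
DFL = EBIT ÷ [EBIT − I − D_p/(1−t)] = R$2,056,000 ÷ [R$2,056,000 − R$610,008.00 − R$237,500.00] = R$2,056,000 ÷ R$1,208,492.00 = 1.7013.

1.70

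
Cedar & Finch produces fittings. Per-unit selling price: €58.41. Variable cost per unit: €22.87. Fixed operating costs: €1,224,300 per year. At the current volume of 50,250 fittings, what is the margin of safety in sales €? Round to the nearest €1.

€922,965

Each unit contributes €58.41 − €22.87 = €35.54. Break-even units = €1,224,300 ÷ €35.54 = 34,448.51; break-even revenue = 34,448.51 × €58.41 = €2,012,137.39.
Actual sales revenue = 50,250 × €58.41 = €2,935,102.50.
Margin of safety = €2,935,102.50 − €2,012,137.39 = €922,965.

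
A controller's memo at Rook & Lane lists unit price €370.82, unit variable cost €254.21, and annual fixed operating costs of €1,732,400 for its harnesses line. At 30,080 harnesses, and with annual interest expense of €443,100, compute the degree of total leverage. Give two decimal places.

Total contribution margin = 30,080 × €116.61 = €3,507,628.80.
Operating income = contribution − fixed costs = €3,507,628.80 − €1,732,400 = €1,775,228.80. Interest = €443,100.00.
DOL = €3,507,628.80 ÷ €1,775,228.80 = 1.9759; DFL = €1,775,228.80 ÷ €1,332,128.80 = 1.3326.
DCL = DOL × DFL = 1.9759 × 1.3326 = 2.6331.

2.63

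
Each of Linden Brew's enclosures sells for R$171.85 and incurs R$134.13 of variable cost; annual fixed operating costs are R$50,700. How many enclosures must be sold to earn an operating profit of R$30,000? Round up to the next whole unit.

2,140 enclosures

Contribution margin per unit = R$171.85 − R$134.13 = R$37.72.
Required volume = (fixed costs + target profit) ÷ CM = (R$50,700 + R$30,000) ÷ R$37.72 = 2,139.45, so 2,140 enclosures.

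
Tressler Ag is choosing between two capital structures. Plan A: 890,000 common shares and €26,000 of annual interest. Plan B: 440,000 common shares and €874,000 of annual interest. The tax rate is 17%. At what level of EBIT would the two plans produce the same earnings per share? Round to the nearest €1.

€1,703,156

Set EPS_A = EPS_B: (EBIT − €26,000)(1 − 0.17) ÷ 890,000 = (EBIT − €874,000)(1 − 0.17) ÷ 440,000.
Cancelling (1 − t) and cross-multiplying: 440,000·(EBIT − 26,000) = 890,000·(EBIT − 874,000).
EBIT × (890,000 − 440,000) = 874,000 × 890,000 − 26,000 × 440,000 = 766,420,000,000, so EBIT = 766,420,000,000 ÷ 450,000 = 1,703,155.56.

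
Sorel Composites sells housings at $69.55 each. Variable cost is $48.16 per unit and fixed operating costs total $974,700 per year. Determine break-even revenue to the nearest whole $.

Contribution margin per unit = $69.55 − $48.16 = $21.39, a CM ratio of $21.39 ÷ $69.55 = 0.3075.
Break-even sales = FC ÷ CM ratio = $974,700 × $69.55 / $21.39 = $3,169,256.

$3,169,256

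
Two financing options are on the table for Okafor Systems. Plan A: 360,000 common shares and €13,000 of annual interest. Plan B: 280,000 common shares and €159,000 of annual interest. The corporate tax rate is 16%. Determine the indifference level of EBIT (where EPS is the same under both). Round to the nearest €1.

Set EPS_A = EPS_B: (EBIT − €13,000)(1 − 0.16) ÷ 360,000 = (EBIT − €159,000)(1 − 0.16) ÷ 280,000.
Cancelling (1 − t) and cross-multiplying: 280,000·(EBIT − 13,000) = 360,000·(EBIT − 159,000).
EBIT × (360,000 − 280,000) = 159,000 × 360,000 − 13,000 × 280,000 = 53,600,000,000, so EBIT = 53,600,000,000 ÷ 80,000 = 670,000.00.

€670,000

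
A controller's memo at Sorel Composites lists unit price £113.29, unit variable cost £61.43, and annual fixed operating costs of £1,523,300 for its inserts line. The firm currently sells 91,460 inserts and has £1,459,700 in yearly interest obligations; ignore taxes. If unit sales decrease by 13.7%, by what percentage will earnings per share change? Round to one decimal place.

-36.9%

At 91,460 units, contribution = 91,460 × £51.86 = £4,743,115.60.
EBIT = £4,743,115.60 − £1,523,300 = £3,219,815.60.
Interest = £1,459,700.00, so EBIT − I = £1,760,115.60.
Degree of combined leverage = contribution ÷ (EBIT − I) = £4,743,115.60 ÷ £1,760,115.60 = 2.6948.
EPS therefore changes by 2.6948 × (-13.7%) = -36.9%.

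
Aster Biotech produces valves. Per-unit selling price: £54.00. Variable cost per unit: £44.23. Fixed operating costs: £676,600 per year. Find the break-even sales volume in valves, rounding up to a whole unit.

Each unit contributes £54.00 − £44.23 = £9.77.
Break-even volume = fixed costs ÷ CM per unit = £676,600 ÷ £9.77 = 69,252.81, so 69,253 valves.

69,253 valves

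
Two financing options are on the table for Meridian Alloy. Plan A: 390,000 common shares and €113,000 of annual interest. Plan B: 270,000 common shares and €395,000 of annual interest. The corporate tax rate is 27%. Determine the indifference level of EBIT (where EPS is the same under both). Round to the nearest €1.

At indifference, (EBIT − 113,000)(1 − t)/390,000 = (EBIT − 395,000)(1 − t)/270,000.
The (1 − t) factor cancels: (EBIT − 113,000) × 270,000 = (EBIT − 395,000) × 390,000.
Solving, EBIT = (395,000·390,000 − 113,000·270,000) / (390,000 − 270,000) = 123,540,000,000 / 120,000 = 1,029,500.00.

€1,029,500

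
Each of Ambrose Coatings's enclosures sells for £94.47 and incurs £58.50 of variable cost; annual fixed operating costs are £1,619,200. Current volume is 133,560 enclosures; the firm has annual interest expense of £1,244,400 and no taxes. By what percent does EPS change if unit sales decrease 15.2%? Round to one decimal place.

-37.6%

Contribution at this volume is 133,560 × £35.97 = £4,804,153.20.
Operating income = contribution − fixed costs = £4,804,153.20 − £1,619,200 = £3,184,953.20.
Interest = £1,244,400.00, so EBIT − I = £1,940,553.20.
DCL = total CM / (EBIT − I) = £4,804,153.20 / £1,940,553.20 = 2.4757.
%ΔEPS = DCL × %ΔSales = 2.4757 × -15.2% = -37.6%.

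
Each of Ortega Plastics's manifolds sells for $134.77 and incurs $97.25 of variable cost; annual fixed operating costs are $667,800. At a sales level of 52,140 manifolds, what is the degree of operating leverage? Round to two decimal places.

Total contribution margin = 52,140 × $37.52 = $1,956,292.80.
EBIT = $1,956,292.80 − $667,800 = $1,288,492.80.
DOL = contribution ÷ EBIT = $1,956,292.80 ÷ $1,288,492.80 = 1.5183.

1.52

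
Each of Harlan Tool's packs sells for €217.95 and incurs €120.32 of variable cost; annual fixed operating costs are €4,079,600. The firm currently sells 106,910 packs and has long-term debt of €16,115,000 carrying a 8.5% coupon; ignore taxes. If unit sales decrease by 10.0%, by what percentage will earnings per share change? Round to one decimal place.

At 106,910 units, contribution = 106,910 × €97.63 = €10,437,623.30.
Subtracting fixed costs: EBIT = €10,437,623.30 − €4,079,600 = €6,358,023.30.
After interest of €1,369,775.00, pre-tax earnings = €4,988,248.30.
Degree of combined leverage = contribution ÷ (EBIT − I) = €10,437,623.30 ÷ €4,988,248.30 = 2.0924.
EPS therefore changes by 2.0924 × (-10.0%) = -20.9%.

-20.9%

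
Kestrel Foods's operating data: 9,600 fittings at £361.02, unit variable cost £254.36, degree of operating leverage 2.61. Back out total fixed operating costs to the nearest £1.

Contribution at this volume is 9,600 × £106.66 = £1,023,936.00.
Since DOL = CM ÷ EBIT, EBIT = £1,023,936.00 ÷ 2.61 = £392,312.64.
And FC = contribution − EBIT = £1,023,936.00 − £392,312.64 = £631,623.

£631,623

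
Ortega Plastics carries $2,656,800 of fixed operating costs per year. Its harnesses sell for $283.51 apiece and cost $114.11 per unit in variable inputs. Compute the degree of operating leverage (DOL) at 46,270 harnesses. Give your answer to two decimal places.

1.51

Contribution at this volume is 46,270 × $169.40 = $7,838,138.00.
Operating income = contribution − fixed costs = $7,838,138.00 − $2,656,800 = $5,181,338.00.
So DOL = total CM / EBIT = $7,838,138.00 / $5,181,338.00 = 1.5128.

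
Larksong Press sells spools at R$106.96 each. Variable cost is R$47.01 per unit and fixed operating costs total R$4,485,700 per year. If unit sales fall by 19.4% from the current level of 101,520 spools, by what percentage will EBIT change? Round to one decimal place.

Contribution at this volume is 101,520 × R$59.95 = R$6,086,124.00.
Subtracting fixed costs: EBIT = R$6,086,124.00 − R$4,485,700 = R$1,600,424.00.
So DOL = total CM / EBIT = R$6,086,124.00 / R$1,600,424.00 = 3.8028.
So EBIT moves 3.8028 × (-19.4%) = -73.8%.

-73.8%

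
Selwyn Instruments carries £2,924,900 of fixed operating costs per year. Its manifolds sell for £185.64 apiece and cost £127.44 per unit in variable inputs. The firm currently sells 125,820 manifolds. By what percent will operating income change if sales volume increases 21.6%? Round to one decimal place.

+36.0%

Contribution at this volume is 125,820 × £58.20 = £7,322,724.00.
Subtracting fixed costs: EBIT = £7,322,724.00 − £2,924,900 = £4,397,824.00.
Degree of operating leverage = £7,322,724.00 / £4,397,824.00 = 1.6651.
Operating income changes by 1.6651 × +21.6% = +36.0%.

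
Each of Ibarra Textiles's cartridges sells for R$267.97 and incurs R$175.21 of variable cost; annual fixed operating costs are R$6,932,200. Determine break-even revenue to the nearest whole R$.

R$20,026,106

Contribution margin per unit = R$267.97 − R$175.21 = R$92.76, a CM ratio of R$92.76 ÷ R$267.97 = 0.3462.
Break-even sales = FC ÷ CM ratio = R$6,932,200 × R$267.97 / R$92.76 = R$20,026,106.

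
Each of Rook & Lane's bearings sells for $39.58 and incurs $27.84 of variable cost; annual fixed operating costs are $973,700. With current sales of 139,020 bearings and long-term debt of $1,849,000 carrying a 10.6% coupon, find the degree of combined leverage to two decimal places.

Total contribution margin = 139,020 × $11.74 = $1,632,094.80.
EBIT = $1,632,094.80 − $973,700 = $658,394.80. Interest = $195,994.00, so EBIT − I = $462,400.80.
Degree of total leverage = total CM / (EBIT − interest) = $1,632,094.80 / $462,400.80 = 3.5296.

3.53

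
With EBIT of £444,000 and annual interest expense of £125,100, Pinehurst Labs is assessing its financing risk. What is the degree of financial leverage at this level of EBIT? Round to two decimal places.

Interest = £125,100.00.
Degree of financial leverage = EBIT / (EBIT − interest) = £444,000 / £318,900.00 = 1.3923.

1.39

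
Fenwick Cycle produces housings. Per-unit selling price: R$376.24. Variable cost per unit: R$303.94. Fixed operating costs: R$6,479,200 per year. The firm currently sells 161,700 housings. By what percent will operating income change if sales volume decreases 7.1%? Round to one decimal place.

-15.9%

Contribution at this volume is 161,700 × R$72.30 = R$11,690,910.00.
Subtracting fixed costs: EBIT = R$11,690,910.00 − R$6,479,200 = R$5,211,710.00.
DOL = contribution ÷ EBIT = R$11,690,910.00 ÷ R$5,211,710.00 = 2.2432.
Operating income changes by 2.2432 × -7.1% = -15.9%.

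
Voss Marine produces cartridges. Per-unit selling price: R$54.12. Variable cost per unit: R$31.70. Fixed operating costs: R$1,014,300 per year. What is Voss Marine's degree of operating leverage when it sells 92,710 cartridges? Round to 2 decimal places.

Total contribution margin = 92,710 × R$22.42 = R$2,078,558.20.
Subtracting fixed costs: EBIT = R$2,078,558.20 − R$1,014,300 = R$1,064,258.20.
Degree of operating leverage = R$2,078,558.20 / R$1,064,258.20 = 1.9531.

1.95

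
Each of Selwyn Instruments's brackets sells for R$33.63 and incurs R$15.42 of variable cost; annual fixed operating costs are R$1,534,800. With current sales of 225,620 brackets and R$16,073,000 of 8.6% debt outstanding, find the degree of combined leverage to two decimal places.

Contribution at this volume is 225,620 × R$18.21 = R$4,108,540.20.
Subtracting fixed costs: EBIT = R$4,108,540.20 − R$1,534,800 = R$2,573,740.20. Interest = R$1,382,278.00.
DOL = R$4,108,540.20 ÷ R$2,573,740.20 = 1.5963; DFL = R$2,573,740.20 ÷ R$1,191,462.20 = 2.1602.
DCL = DOL × DFL = 1.5963 × 2.1602 = 3.4483.

3.45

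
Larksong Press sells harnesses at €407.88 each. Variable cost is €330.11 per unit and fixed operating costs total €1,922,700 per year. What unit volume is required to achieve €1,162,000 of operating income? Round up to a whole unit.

39,665 harnesses

Contribution margin per unit = €407.88 − €330.11 = €77.77.
Units = (FC + target) / CM = (€1,922,700 + €1,162,000) / €77.77 = 39,664.40, so 39,665 harnesses.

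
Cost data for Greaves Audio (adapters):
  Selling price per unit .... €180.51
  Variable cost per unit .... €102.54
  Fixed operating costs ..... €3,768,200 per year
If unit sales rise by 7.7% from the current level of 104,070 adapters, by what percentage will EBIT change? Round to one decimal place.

+14.4%

Contribution at this volume is 104,070 × €77.97 = €8,114,337.90.
Subtracting fixed costs: EBIT = €8,114,337.90 − €3,768,200 = €4,346,137.90.
DOL = contribution ÷ EBIT = €8,114,337.90 ÷ €4,346,137.90 = 1.8670.
Operating income changes by 1.8670 × +7.7% = +14.4%.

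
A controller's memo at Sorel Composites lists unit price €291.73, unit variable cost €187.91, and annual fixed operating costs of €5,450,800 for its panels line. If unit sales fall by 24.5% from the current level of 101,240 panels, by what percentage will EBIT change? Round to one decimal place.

At 101,240 units, contribution = 101,240 × €103.82 = €10,510,736.80.
EBIT = €10,510,736.80 − €5,450,800 = €5,059,936.80.
So DOL = total CM / EBIT = €10,510,736.80 / €5,059,936.80 = 2.0772.
So EBIT moves 2.0772 × (-24.5%) = -50.9%.

-50.9%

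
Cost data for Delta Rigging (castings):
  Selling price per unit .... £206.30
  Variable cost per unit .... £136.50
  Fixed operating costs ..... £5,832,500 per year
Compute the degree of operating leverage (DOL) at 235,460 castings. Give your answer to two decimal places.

1.55

At 235,460 units, contribution = 235,460 × £69.80 = £16,435,108.00.
EBIT = £16,435,108.00 − £5,832,500 = £10,602,608.00.
DOL = contribution ÷ EBIT = £16,435,108.00 ÷ £10,602,608.00 = 1.5501.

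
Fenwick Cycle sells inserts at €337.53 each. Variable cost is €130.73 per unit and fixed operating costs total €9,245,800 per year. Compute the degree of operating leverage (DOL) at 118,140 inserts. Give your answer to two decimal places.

1.61

Total contribution margin = 118,140 × €206.80 = €24,431,352.00.
Operating income = contribution − fixed costs = €24,431,352.00 − €9,245,800 = €15,185,552.00.
So DOL = total CM / EBIT = €24,431,352.00 / €15,185,552.00 = 1.6089.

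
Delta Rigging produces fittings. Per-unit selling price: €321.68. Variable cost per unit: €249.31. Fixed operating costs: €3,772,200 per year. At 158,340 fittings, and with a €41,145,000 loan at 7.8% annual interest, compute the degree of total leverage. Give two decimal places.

Contribution at this volume is 158,340 × €72.37 = €11,459,065.80.
EBIT = €11,459,065.80 − €3,772,200 = €7,686,865.80. Interest = €3,209,310.00, so EBIT − I = €4,477,555.80.
Degree of total leverage = total CM / (EBIT − interest) = €11,459,065.80 / €4,477,555.80 = 2.5592.

2.56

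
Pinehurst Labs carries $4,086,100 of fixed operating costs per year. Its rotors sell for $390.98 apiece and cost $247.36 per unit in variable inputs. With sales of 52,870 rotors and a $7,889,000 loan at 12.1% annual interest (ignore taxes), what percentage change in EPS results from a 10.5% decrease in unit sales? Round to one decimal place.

-31.2%

At 52,870 units, contribution = 52,870 × $143.62 = $7,593,189.40.
Subtracting fixed costs: EBIT = $7,593,189.40 − $4,086,100 = $3,507,089.40.
Interest = $954,569.00, so EBIT − I = $2,552,520.40.
DCL = total CM / (EBIT − I) = $7,593,189.40 / $2,552,520.40 = 2.9748.
%ΔEPS = DCL × %ΔSales = 2.9748 × -10.5% = -31.2%.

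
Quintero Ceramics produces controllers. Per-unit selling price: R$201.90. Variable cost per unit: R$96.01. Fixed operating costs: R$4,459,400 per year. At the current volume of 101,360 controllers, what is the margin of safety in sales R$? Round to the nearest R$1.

Unit CM = price − variable cost = R$201.90 − R$96.01 = R$105.89. Break-even units = R$4,459,400 ÷ R$105.89 = 42,113.51; break-even revenue = 42,113.51 × R$201.90 = R$8,502,718.48.
Current sales = 101,360 × R$201.90 = R$20,464,584.00.
Margin of safety = R$20,464,584.00 − R$8,502,718.48 = R$11,961,866.

R$11,961,866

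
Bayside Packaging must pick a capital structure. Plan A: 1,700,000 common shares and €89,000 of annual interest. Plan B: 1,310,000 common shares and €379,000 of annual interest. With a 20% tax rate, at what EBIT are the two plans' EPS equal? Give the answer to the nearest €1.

At indifference, (EBIT − 89,000)(1 − t)/1,700,000 = (EBIT − 379,000)(1 − t)/1,310,000.
The (1 − t) factor cancels: (EBIT − 89,000) × 1,310,000 = (EBIT − 379,000) × 1,700,000.
EBIT × (1,700,000 − 1,310,000) = 379,000 × 1,700,000 − 89,000 × 1,310,000 = 527,710,000,000, so EBIT = 527,710,000,000 ÷ 390,000 = 1,353,102.56.

€1,353,103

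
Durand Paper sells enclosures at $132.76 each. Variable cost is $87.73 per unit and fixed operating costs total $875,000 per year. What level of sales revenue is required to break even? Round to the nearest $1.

Contribution margin per unit = $132.76 − $87.73 = $45.03, a CM ratio of $45.03 ÷ $132.76 = 0.3392.
Break-even revenue = fixed costs × price ÷ CM = $875,000 × $132.76 ÷ $45.03 = $2,579,725.

$2,579,725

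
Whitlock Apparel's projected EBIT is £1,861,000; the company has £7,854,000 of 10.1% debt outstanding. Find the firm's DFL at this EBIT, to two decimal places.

1.74

Interest = £793,254.00.
Degree of financial leverage = EBIT / (EBIT − interest) = £1,861,000 / £1,067,746.00 = 1.7429.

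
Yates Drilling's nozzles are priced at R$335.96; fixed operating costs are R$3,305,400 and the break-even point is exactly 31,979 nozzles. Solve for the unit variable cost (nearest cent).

R$232.60

Contribution per unit must be FC / Q = R$3,305,400 / 31,979 = R$103.3616.
Hence VC = price − CM = R$335.96 − R$103.3616 = R$232.60.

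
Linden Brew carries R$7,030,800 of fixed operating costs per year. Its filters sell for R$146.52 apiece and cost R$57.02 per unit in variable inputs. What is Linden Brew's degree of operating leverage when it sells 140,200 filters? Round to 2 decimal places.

2.27

Contribution at this volume is 140,200 × R$89.50 = R$12,547,900.00.
Operating income = contribution − fixed costs = R$12,547,900.00 − R$7,030,800 = R$5,517,100.00.
DOL = contribution ÷ EBIT = R$12,547,900.00 ÷ R$5,517,100.00 = 2.2744.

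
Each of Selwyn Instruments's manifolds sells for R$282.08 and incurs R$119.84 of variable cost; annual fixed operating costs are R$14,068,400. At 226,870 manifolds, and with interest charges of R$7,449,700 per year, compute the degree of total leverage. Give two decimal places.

2.41

Contribution at this volume is 226,870 × R$162.24 = R$36,807,388.80.
Operating income = contribution − fixed costs = R$36,807,388.80 − R$14,068,400 = R$22,738,988.80. Interest = R$7,449,700.00, so EBIT − I = R$15,289,288.80.
DCL = contribution ÷ (EBIT − I) = R$36,807,388.80 ÷ R$15,289,288.80 = 2.4074.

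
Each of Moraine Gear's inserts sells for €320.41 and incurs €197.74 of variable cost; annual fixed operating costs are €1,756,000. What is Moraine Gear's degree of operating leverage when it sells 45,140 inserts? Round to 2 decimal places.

Total contribution margin = 45,140 × €122.67 = €5,537,323.80.
Subtracting fixed costs: EBIT = €5,537,323.80 − €1,756,000 = €3,781,323.80.
DOL = contribution ÷ EBIT = €5,537,323.80 ÷ €3,781,323.80 = 1.4644.

1.46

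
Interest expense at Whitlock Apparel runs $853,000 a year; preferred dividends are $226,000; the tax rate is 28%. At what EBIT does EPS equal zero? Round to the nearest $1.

Preferred dividends are paid after tax, so their pre-tax equivalent is $226,000 ÷ (1 − 0.28) = $313,888.89.
Financial break-even EBIT = interest + D_p ÷ (1 − t) = $853,000 + $313,888.89 = $1,166,888.89.

$1,166,889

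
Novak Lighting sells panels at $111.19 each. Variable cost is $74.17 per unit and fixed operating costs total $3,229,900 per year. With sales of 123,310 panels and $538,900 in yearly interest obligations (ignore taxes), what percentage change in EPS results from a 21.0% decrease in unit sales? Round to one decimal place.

At 123,310 units, contribution = 123,310 × $37.02 = $4,564,936.20.
Operating income = contribution − fixed costs = $4,564,936.20 − $3,229,900 = $1,335,036.20.
Interest = $538,900.00, so EBIT − I = $796,136.20.
Degree of combined leverage = contribution ÷ (EBIT − I) = $4,564,936.20 ÷ $796,136.20 = 5.7339.
EPS therefore changes by 5.7339 × (-21.0%) = -120.4%.

-120.4%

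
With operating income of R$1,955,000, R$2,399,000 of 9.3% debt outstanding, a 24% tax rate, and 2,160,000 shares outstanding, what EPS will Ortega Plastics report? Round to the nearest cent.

Pre-tax income = R$1,955,000 − R$223,107.00 = R$1,731,893.00.
Net income = R$1,731,893.00 × (1 − 0.24) = R$1,316,238.68.
EPS = R$1,316,238.68 ÷ 2,160,000 = R$0.61.

R$0.61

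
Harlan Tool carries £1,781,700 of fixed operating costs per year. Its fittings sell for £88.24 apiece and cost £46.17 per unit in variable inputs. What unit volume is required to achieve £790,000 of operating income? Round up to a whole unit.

61,130 fittings

Each unit contributes £88.24 − £46.17 = £42.07.
Need Q such that Q × £42.07 − £1,781,700 = £790,000, i.e. Q = £2,571,700 / £42.07 = 61,129.07 → 61,130.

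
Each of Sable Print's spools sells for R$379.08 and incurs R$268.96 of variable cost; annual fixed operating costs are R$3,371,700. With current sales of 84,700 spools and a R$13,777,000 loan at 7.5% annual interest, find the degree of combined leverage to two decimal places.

Total contribution margin = 84,700 × R$110.12 = R$9,327,164.00.
Operating income = contribution − fixed costs = R$9,327,164.00 − R$3,371,700 = R$5,955,464.00. Interest = R$1,033,275.00, so EBIT − I = R$4,922,189.00.
Degree of total leverage = total CM / (EBIT − interest) = R$9,327,164.00 / R$4,922,189.00 = 1.8949.

1.89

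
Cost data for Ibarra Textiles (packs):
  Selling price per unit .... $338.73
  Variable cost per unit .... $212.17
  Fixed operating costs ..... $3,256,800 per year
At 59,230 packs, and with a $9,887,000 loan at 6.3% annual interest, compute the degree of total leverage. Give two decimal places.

Total contribution margin = 59,230 × $126.56 = $7,496,148.80.
Operating income = contribution − fixed costs = $7,496,148.80 − $3,256,800 = $4,239,348.80. Interest = $622,881.00.
DOL = $7,496,148.80 ÷ $4,239,348.80 = 1.7682; DFL = $4,239,348.80 ÷ $3,616,467.80 = 1.1722.
DCL = DOL × DFL = 1.7682 × 1.1722 = 2.0727.

2.07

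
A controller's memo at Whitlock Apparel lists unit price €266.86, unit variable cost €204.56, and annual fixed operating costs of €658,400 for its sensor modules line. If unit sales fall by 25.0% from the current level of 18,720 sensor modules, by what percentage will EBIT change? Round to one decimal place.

-57.4%

Contribution at this volume is 18,720 × €62.30 = €1,166,256.00.
Operating income = contribution − fixed costs = €1,166,256.00 − €658,400 = €507,856.00.
DOL = contribution ÷ EBIT = €1,166,256.00 ÷ €507,856.00 = 2.2964.
Operating income changes by 2.2964 × -25.0% = -57.4%.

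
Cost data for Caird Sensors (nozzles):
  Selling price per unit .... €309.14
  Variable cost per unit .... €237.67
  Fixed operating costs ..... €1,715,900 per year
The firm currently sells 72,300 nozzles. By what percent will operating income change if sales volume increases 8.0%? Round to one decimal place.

+12.0%

Contribution at this volume is 72,300 × €71.47 = €5,167,281.00.
Operating income = contribution − fixed costs = €5,167,281.00 − €1,715,900 = €3,451,381.00.
Degree of operating leverage = €5,167,281.00 / €3,451,381.00 = 1.4972.
Operating income changes by 1.4972 × +8.0% = +12.0%.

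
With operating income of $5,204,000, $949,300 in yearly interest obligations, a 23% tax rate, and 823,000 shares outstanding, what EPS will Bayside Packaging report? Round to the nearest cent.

Pre-tax income = $5,204,000 − $949,300.00 = $4,254,700.00.
After tax at 23%: net income = $4,254,700.00 × 0.77 = $3,276,119.00.
EPS = $3,276,119.00 ÷ 823,000 = $3.98.

$3.98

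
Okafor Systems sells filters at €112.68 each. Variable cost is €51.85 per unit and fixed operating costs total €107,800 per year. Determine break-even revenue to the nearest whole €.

€199,686

Contribution margin per unit = €112.68 − €51.85 = €60.83, a CM ratio of €60.83 ÷ €112.68 = 0.5398.
Break-even revenue = fixed costs × price ÷ CM = €107,800 × €112.68 ÷ €60.83 = €199,686.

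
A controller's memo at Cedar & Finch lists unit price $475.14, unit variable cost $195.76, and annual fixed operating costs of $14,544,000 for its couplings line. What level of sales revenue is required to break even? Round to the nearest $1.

CM per unit = $475.14 − $195.76 = $279.38; CM ratio = $279.38 / $475.14 = 0.5880.
Break-even sales = FC ÷ CM ratio = $14,544,000 × $475.14 / $279.38 = $24,734,899.

$24,734,899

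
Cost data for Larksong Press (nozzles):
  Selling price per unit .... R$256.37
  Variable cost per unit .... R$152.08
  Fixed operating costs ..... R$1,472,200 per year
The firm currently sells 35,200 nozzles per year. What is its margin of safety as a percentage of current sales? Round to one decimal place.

Unit CM = price − variable cost = R$256.37 − R$152.08 = R$104.29. Break-even units = R$1,472,200 ÷ R$104.29 = 14,116.41; break-even revenue = 14,116.41 × R$256.37 = R$3,619,023.05.
Actual sales revenue = 35,200 × R$256.37 = R$9,024,224.00.
Margin of safety = (R$9,024,224.00 − R$3,619,023.05) ÷ R$9,024,224.00 = 59.9%.

59.9%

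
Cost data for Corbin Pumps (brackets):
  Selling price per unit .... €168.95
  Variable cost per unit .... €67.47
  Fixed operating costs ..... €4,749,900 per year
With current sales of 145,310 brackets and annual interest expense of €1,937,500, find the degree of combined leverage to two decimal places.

1.83

At 145,310 units, contribution = 145,310 × €101.48 = €14,746,058.80.
EBIT = €14,746,058.80 − €4,749,900 = €9,996,158.80. Interest = €1,937,500.00.
DOL = €14,746,058.80 ÷ €9,996,158.80 = 1.4752; DFL = €9,996,158.80 ÷ €8,058,658.80 = 1.2404.
Combined leverage = 1.4752 × 1.2404 = 1.8298.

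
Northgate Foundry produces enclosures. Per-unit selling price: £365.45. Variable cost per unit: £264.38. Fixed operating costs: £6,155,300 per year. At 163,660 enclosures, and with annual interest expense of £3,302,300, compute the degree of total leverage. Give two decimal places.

2.34

Contribution at this volume is 163,660 × £101.07 = £16,541,116.20.
Subtracting fixed costs: EBIT = £16,541,116.20 − £6,155,300 = £10,385,816.20. Interest = £3,302,300.00, so EBIT − I = £7,083,516.20.
Degree of total leverage = total CM / (EBIT − interest) = £16,541,116.20 / £7,083,516.20 = 2.3352.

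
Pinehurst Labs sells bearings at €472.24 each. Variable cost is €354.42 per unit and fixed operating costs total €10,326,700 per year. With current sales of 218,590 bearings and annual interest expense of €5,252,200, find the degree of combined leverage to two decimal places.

Contribution at this volume is 218,590 × €117.82 = €25,754,273.80.
Subtracting fixed costs: EBIT = €25,754,273.80 − €10,326,700 = €15,427,573.80. Interest = €5,252,200.00.
DOL = €25,754,273.80 ÷ €15,427,573.80 = 1.6694; DFL = €15,427,573.80 ÷ €10,175,373.80 = 1.5162.
Combined leverage = 1.6694 × 1.5162 = 2.5311.

2.53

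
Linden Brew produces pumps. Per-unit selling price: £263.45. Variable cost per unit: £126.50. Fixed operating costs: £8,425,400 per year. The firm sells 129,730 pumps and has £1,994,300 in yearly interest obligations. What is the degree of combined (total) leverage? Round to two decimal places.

Contribution at this volume is 129,730 × £136.95 = £17,766,523.50.
Operating income = contribution − fixed costs = £17,766,523.50 − £8,425,400 = £9,341,123.50. Interest = £1,994,300.00.
DOL = £17,766,523.50 ÷ £9,341,123.50 = 1.9020; DFL = £9,341,123.50 ÷ £7,346,823.50 = 1.2715.
Combined leverage = 1.9020 × 1.2715 = 2.4184.

2.42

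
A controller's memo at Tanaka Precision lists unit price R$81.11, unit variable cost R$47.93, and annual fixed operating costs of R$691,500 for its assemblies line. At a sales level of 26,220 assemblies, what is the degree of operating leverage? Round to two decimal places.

At 26,220 units, contribution = 26,220 × R$33.18 = R$869,979.60.
EBIT = R$869,979.60 − R$691,500 = R$178,479.60.
DOL = contribution ÷ EBIT = R$869,979.60 ÷ R$178,479.60 = 4.8744.

4.87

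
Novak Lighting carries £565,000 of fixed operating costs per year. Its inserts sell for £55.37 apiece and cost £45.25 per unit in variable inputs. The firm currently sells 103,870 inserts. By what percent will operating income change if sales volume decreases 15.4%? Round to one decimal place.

-33.3%

Total contribution margin = 103,870 × £10.12 = £1,051,164.40.
Operating income = contribution − fixed costs = £1,051,164.40 − £565,000 = £486,164.40.
Degree of operating leverage = £1,051,164.40 / £486,164.40 = 2.1622.
Operating income changes by 2.1622 × -15.4% = -33.3%.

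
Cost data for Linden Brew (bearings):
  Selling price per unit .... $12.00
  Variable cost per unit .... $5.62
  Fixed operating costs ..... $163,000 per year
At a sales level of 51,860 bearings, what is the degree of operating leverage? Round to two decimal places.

Total contribution margin = 51,860 × $6.38 = $330,866.80.
EBIT = $330,866.80 − $163,000 = $167,866.80.
Degree of operating leverage = $330,866.80 / $167,866.80 = 1.9710.

1.97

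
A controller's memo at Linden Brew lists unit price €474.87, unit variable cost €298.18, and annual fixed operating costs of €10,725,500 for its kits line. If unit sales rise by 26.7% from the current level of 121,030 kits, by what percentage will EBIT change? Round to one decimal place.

Contribution at this volume is 121,030 × €176.69 = €21,384,790.70.
Operating income = contribution − fixed costs = €21,384,790.70 − €10,725,500 = €10,659,290.70.
DOL = contribution ÷ EBIT = €21,384,790.70 ÷ €10,659,290.70 = 2.0062.
%ΔEBIT = DOL × %ΔSales = 2.0062 × +26.7% = +53.6%.

+53.6%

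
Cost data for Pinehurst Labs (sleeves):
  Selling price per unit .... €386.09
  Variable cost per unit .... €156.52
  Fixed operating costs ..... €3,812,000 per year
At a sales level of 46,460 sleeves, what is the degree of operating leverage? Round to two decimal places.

At 46,460 units, contribution = 46,460 × €229.57 = €10,665,822.20.
EBIT = €10,665,822.20 − €3,812,000 = €6,853,822.20.
So DOL = total CM / EBIT = €10,665,822.20 / €6,853,822.20 = 1.5562.

1.56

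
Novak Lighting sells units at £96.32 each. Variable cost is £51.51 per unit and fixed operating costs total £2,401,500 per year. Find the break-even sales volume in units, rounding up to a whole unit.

53,593 units

Unit CM = price − variable cost = £96.32 − £51.51 = £44.81.
Units to break even: £2,401,500 ÷ £44.81 = 53,592.95, rounded up to 53,593.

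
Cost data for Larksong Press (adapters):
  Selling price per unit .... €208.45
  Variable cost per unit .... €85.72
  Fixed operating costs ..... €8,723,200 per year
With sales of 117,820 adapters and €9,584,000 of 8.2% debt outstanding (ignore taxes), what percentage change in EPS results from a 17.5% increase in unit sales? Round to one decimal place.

Total contribution margin = 117,820 × €122.73 = €14,460,048.60.
EBIT = €14,460,048.60 − €8,723,200 = €5,736,848.60.
Interest = €785,888.00, so EBIT − I = €4,950,960.60.
Degree of combined leverage = contribution ÷ (EBIT − I) = €14,460,048.60 ÷ €4,950,960.60 = 2.9207.
%ΔEPS = DCL × %ΔSales = 2.9207 × +17.5% = +51.1%.

+51.1%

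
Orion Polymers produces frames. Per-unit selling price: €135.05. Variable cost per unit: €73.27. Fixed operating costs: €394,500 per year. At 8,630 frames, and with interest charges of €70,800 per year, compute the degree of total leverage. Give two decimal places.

7.86

At 8,630 units, contribution = 8,630 × €61.78 = €533,161.40.
EBIT = €533,161.40 − €394,500 = €138,661.40. Interest = €70,800.00.
DOL = €533,161.40 ÷ €138,661.40 = 3.8451; DFL = €138,661.40 ÷ €67,861.40 = 2.0433.
DCL = DOL × DFL = 3.8451 × 2.0433 = 7.8567.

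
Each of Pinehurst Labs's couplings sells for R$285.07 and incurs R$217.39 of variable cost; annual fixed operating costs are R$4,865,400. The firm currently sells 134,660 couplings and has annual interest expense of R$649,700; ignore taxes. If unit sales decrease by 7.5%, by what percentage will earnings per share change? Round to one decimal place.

-19.0%

Contribution at this volume is 134,660 × R$67.68 = R$9,113,788.80.
Operating income = contribution − fixed costs = R$9,113,788.80 − R$4,865,400 = R$4,248,388.80.
Interest = R$649,700.00, so EBIT − I = R$3,598,688.80.
Degree of combined leverage = contribution ÷ (EBIT − I) = R$9,113,788.80 ÷ R$3,598,688.80 = 2.5325.
EPS therefore changes by 2.5325 × (-7.5%) = -19.0%.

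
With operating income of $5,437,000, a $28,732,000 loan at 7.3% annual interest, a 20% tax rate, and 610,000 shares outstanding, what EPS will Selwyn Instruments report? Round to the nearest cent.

Pre-tax income = $5,437,000 − $2,097,436.00 = $3,339,564.00.
After tax at 20%: net income = $3,339,564.00 × 0.80 = $2,671,651.20.
Per share: $2,671,651.20 / 610,000 shares = $4.38.

$4.38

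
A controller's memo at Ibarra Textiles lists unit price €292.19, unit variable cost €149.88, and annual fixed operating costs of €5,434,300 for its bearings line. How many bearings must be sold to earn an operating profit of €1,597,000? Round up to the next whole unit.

Each unit contributes €292.19 − €149.88 = €142.31.
Need Q such that Q × €142.31 − €5,434,300 = €1,597,000, i.e. Q = €7,031,300 / €142.31 = 49,408.33 → 49,409.

49,409 bearings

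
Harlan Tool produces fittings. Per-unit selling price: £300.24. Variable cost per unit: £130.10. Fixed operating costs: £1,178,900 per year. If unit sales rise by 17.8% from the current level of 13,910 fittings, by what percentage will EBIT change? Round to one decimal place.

Contribution at this volume is 13,910 × £170.14 = £2,366,647.40.
Subtracting fixed costs: EBIT = £2,366,647.40 − £1,178,900 = £1,187,747.40.
DOL = contribution ÷ EBIT = £2,366,647.40 ÷ £1,187,747.40 = 1.9926.
Operating income changes by 1.9926 × +17.8% = +35.5%.

+35.5%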